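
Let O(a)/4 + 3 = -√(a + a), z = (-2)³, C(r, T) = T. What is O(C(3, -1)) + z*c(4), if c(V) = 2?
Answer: -28 - 4*I*√2 ≈ -28.0 - 5.6569*I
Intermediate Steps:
z = -8
O(a) = -12 - 4*√2*√a (O(a) = -12 + 4*(-√(a + a)) = -12 + 4*(-√(2*a)) = -12 + 4*(-√2*√a) = -12 - 4*√2*√a)
O(C(3, -1)) + z*c(4) = (-12 - 4*√2*√(-1)) - 8*2 = (-12 - 4*√2*I) - 16 = (-12 - 4*I*√2) - 16 = -28 - 4*I*√2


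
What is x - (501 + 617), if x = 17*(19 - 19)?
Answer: -1118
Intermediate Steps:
x = 0 (x = 17*0 = 0)
x - (501 + 617) = 0 - (501 + 617) = 0 - 1*1118 = 0 - 1118 = -1118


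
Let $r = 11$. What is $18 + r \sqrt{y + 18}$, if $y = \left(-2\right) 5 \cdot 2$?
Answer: $18 + 11 i \sqrt{2} \approx 18.0 + 15.556 i$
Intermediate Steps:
$y = -20$ ($y = \left(-10\right) 2 = -20$)
$18 + r \sqrt{y + 18} = 18 + 11 \sqrt{-20 + 18} = 18 + 11 \sqrt{-2} = 18 + 11 i \sqrt{2}$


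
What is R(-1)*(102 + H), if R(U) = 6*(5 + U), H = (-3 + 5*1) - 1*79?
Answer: 600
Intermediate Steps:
H = -77 (H = (-3 + 5) - 79 = 2 - 79 = -77)
R(U) = 30 + 6*U
R(-1)*(102 + H) = (30 + 6*(-1))*(102 - 77) = (30 - 6)*25 = 24*25 = 600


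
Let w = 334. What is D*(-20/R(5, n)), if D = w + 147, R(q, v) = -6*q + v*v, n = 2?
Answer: 370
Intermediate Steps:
R(q, v) = v**2 - 6*q (R(q, v) = -6*q + v**2 = v**2 - 6*q)
D = 481 (D = 334 + 147 = 481)
D*(-20/R(5, n)) = 481*(-20/(2**2 - 6*5)) = 481*(-20/(4 - 30)) = 481*(-20/(-26)) = 481*(-20*(-1/26)) = 481*(10/13) = 370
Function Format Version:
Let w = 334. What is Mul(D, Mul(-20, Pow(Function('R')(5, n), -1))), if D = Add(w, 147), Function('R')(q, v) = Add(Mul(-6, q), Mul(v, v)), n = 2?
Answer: 370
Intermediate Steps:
Function('R')(q, v) = Add(Pow(v, 2), Mul(-6, q)) (Function('R')(q, v) = Add(Mul(-6, q), Pow(v, 2)) = Add(Pow(v, 2), Mul(-6, q)))
D = 481 (D = Add(334, 147) = 481)
Mul(D, Mul(-20, Pow(Function('R')(5, n), -1))) = Mul(481, Mul(-20, Pow(Add(Pow(2, 2), Mul(-6, 5)), -1))) = Mul(481, Mul(-20, Pow(Add(4, -30), -1))) = Mul(481, Mul(-20, Pow(-26, -1))) = Mul(481, Mul(-20, Rational(-1, 26))) = Mul(481, Rational(10, 13)) = 370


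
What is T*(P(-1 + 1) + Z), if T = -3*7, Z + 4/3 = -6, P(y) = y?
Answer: 154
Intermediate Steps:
Z = -22/3 (Z = -4/3 - 6 = -22/3 ≈ -7.3333)
T = -21
T*(P(-1 + 1) + Z) = -21*((-1 + 1) - 22/3) = -21*(0 - 22/3) = -21*(-22/3) = 154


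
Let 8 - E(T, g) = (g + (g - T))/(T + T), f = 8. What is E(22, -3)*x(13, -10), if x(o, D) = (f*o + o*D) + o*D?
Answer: -14820/11 ≈ -1347.3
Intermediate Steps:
E(T, g) = 8 - (-T + 2*g)/(2*T) (E(T, g) = 8 - (g + (g - T))/(T + T) = 8 - (-T + 2*g)/(2*T))
x(o, D) = 8*o + 2*D*o (x(o, D) = (8*o + o*D) + o*D = (8*o + D*o) + D*o = 8*o + 2*D*o)
E(22, -3)*x(13, -10) = (17/2 - 1*(-3)/22)*(2*13*(4 - 10)) = (17/2 - 1*(-3)*1/22)*(2*13*(-6)) = (17/2 + 3/22)*(-156) = (95/11)*(-156) = -14820/11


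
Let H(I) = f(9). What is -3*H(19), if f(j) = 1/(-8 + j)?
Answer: -3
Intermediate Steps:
H(I) = 1 (H(I) = 1/(-8 + 9) = 1/1 = 1)
-3*H(19) = -3*1 = -3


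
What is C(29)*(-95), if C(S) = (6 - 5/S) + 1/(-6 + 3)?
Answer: -45410/87 ≈ -521.95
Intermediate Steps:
C(S) = 17/3 - 5/S (C(S) = (6 - 5/S) + 1/(-3) = (6 - 5/S) - ⅓ = 17/3 - 5/S)
C(29)*(-95) = (17/3 - 5/29)*(-95) = (478/87)*(-95) = -45410/87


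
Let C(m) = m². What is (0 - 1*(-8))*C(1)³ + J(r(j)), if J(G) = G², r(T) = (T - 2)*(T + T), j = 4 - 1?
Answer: 44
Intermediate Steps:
j = 3
r(T) = 2*T*(-2 + T) (r(T) = (-2 + T)*(2*T) = 2*T*(-2 + T))
(0 - 1*(-8))*C(1)³ + J(r(j)) = (0 - 1*(-8))*(1²)³ + (2*3*(-2 + 3))² = (0 + 8)*1³ + (2*3*1)² = 8*1 + 6² = 8 + 36 = 44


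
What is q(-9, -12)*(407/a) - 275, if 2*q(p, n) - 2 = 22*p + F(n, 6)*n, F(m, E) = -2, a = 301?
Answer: -2739/7 ≈ -391.29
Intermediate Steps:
q(p, n) = 1 - n + 11*p (q(p, n) = 1 + (22*p - 2*n)/2 = 1 + (-2*n + 22*p)/2 = 1 + (-n + 11*p) = 1 - n + 11*p)
q(-9, -12)*(407/a) - 275 = (1 - 1*(-12) + 11*(-9))*(407/301) - 275 = (1 + 12 - 99)*(407*(1/301)) - 275 = -86*407/301 - 275 = -814/7 - 275 = -2739/7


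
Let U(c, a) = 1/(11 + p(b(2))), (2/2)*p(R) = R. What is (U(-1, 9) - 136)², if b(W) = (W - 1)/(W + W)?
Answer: 37405456/2025 ≈ 18472.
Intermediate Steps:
b(W) = (-1 + W)/(2*W) (b(W) = (-1 + W)/((2*W)) = (-1 + W)*(1/(2*W)) = (-1 + W)/(2*W))
p(R) = R
U(c, a) = 4/45 (U(c, a) = 1/(11 + (½)*(-1 + 2)/2) = 1/(11 + (½)*(½)*1) = 1/(11 + ¼) = 1/(45/4) = 4/45)
(U(-1, 9) - 136)² = (4/45 - 136)² = (-6116/45)² = 37405456/2025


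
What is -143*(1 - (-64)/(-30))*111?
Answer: 89947/5 ≈ 17989.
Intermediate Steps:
-143*(1 - (-64)/(-30))*111 = -143*(1 - (-64)*(-1)/30)*111 = -143*(1 - 1*32/15)*111 = -143*(1 - 32/15)*111 = -143*(-17/15)*111 = (2431/15)*111 = 89947/5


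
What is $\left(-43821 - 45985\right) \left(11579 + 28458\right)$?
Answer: $-3595562822$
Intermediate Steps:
$\left(-43821 - 45985\right) \left(11579 + 28458\right) = \left(-89806\right) 40037 = -3595562822$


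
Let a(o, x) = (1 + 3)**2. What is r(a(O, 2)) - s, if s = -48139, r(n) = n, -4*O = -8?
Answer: 48155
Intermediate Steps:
O = 2 (O = -1/4*(-8) = 2)
a(o, x) = 16 (a(o, x) = 4**2 = 16)
r(a(O, 2)) - s = 16 - 1*(-48139) = 16 + 48139 = 48155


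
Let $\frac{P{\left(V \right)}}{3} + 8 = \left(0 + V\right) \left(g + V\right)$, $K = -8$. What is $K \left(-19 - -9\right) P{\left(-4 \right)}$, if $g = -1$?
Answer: $2880$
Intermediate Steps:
$P{\left(V \right)} = -24 + 3 V \left(-1 + V\right)$ ($P{\left(V \right)} = -24 + 3 \left(0 + V\right) \left(-1 + V\right) = -24 + 3 V \left(-1 + V\right)$)
$K \left(-19 - -9\right) P{\left(-4 \right)} = - 8 \left(-19 - -9\right) \left(-24 - -12 + 3 \left(-4\right)^{2}\right) = - 8 \left(-19 + 9\right) \left(-24 + 12 + 3 \cdot 16\right) = \left(-8\right) \left(-10\right) \left(-24 + 12 + 48\right) = 80 \cdot 36 = 2880$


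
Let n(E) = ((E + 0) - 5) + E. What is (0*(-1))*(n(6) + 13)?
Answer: 0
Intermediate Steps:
n(E) = -5 + 2*E (n(E) = (E - 5) + E = (-5 + E) + E = -5 + 2*E)
(0*(-1))*(n(6) + 13) = (0*(-1))*((-5 + 2*6) + 13) = 0*((-5 + 12) + 13) = 0*(7 + 13) = 0*20 = 0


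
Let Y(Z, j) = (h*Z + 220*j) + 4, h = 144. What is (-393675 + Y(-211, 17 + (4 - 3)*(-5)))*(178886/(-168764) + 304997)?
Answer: -10845606989506565/84382 ≈ -1.2853e+11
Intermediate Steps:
Y(Z, j) = 4 + 144*Z + 220*j (Y(Z, j) = (144*Z + 220*j) + 4 = 4 + 144*Z + 220*j)
(-393675 + Y(-211, 17 + (4 - 3)*(-5)))*(178886/(-168764) + 304997) = (-393675 + (4 + 144*(-211) + 220*(17 + (4 - 3)*(-5))))*(178886/(-168764) + 304997) = (-393675 + (4 - 30384 + 220*(17 + 1*(-5))))*(178886*(-1/168764) + 304997) = (-393675 + (4 - 30384 + 220*(17 - 5)))*(-89443/84382 + 304997) = (-393675 + (4 - 30384 + 220*12))*(25736167411/84382) = (-393675 + (4 - 30384 + 2640))*(25736167411/84382) = (-393675 - 27740)*(25736167411/84382) = -421415*25736167411/84382 = -10845606989506565/84382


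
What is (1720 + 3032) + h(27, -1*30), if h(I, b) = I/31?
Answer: 147339/31 ≈ 4752.9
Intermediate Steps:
h(I, b) = I/31 (h(I, b) = I*(1/31) = I/31)
(1720 + 3032) + h(27, -1*30) = (1720 + 3032) + (1/31)*27 = 4752 + 27/31 = 147339/31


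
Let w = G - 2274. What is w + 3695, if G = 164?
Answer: 1585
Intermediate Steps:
w = -2110 (w = 164 - 2274 = -2110)
w + 3695 = -2110 + 3695 = 1585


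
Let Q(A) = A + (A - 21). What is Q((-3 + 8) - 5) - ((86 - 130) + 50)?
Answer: -27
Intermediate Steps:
Q(A) = -21 + 2*A (Q(A) = A + (-21 + A) = -21 + 2*A)
Q((-3 + 8) - 5) - ((86 - 130) + 50) = (-21 + 2*((-3 + 8) - 5)) - ((86 - 130) + 50) = (-21 + 2*(5 - 5)) - (-44 + 50) = (-21 + 2*0) - 1*6 = (-21 + 0) - 6 = -21 - 6 = -27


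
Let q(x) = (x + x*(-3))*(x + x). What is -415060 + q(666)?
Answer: -2189284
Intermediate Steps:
q(x) = -4*x**2 (q(x) = (x - 3*x)*(2*x) = (-2*x)*(2*x) = -4*x**2)
-415060 + q(666) = -415060 - 4*666**2 = -415060 - 4*443556 = -415060 - 1774224 = -2189284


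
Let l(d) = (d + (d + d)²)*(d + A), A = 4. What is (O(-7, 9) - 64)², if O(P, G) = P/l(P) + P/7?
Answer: 27709696/6561 ≈ 4223.4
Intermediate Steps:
l(d) = (4 + d)*(d + 4*d²) (l(d) = (d + (d + d)²)*(d + 4) = (d + (2*d)²)*(4 + d) = (d + 4*d²)*(4 + d) = (4 + d)*(d + 4*d²))
O(P, G) = 1/(4 + 4*P² + 17*P) + P/7 (O(P, G) = P/((P*(4 + 4*P² + 17*P))) + P/7 = P*(1/(P*(4 + 4*P² + 17*P))) + P*(⅐) = 1/(4 + 4*P² + 17*P) + P/7)
(O(-7, 9) - 64)² = ((7 - 7*(4 + 4*(-7)² + 17*(-7)))/(7*(4 + 4*(-7)² + 17*(-7))) - 64)² = ((7 - 7*(4 + 4*49 - 119))/(7*(4 + 4*49 - 119)) - 64)² = ((7 - 7*(4 + 196 - 119))/(7*(4 + 196 - 119)) - 64)² = ((⅐)*(7 - 7*81)/81 - 64)² = ((⅐)*(1/81)*(7 - 567) - 64)² = ((⅐)*(1/81)*(-560) - 64)² = (-80/81 - 64)² = (-5264/81)² = 27709696/6561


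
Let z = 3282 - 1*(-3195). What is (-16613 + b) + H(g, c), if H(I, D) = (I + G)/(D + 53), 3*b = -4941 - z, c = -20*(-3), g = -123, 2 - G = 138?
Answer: -2307606/113 ≈ -20421.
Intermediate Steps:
G = -136 (G = 2 - 1*138 = 2 - 138 = -136)
z = 6477 (z = 3282 + 3195 = 6477)
c = 60
b = -3806 (b = (-4941 - 1*6477)/3 = (-4941 - 6477)/3 = (1/3)*(-11418) = -3806)
H(I, D) = (-136 + I)/(53 + D) (H(I, D) = (I - 136)/(D + 53) = (-136 + I)/(53 + D))
(-16613 + b) + H(g, c) = (-16613 - 3806) + (-136 - 123)/(53 + 60) = -20419 - 259/113 = -2307606/113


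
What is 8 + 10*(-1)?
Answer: -2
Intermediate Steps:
8 + 10*(-1) = 8 - 10 = -2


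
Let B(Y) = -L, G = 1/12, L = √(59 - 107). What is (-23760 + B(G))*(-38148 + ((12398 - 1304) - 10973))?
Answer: 903521520 + 152108*I*√3 ≈ 9.0352e+8 + 2.6346e+5*I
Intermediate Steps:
L = 4*I*√3 (L = √(-48) = 4*I*√3 ≈ 6.9282*I)
G = 1/12 ≈ 0.083333
B(Y) = -4*I*√3
(-23760 + B(G))*(-38148 + ((12398 - 1304) - 10973)) = (-23760 - 4*I*√3)*(-38148 + ((12398 - 1304) - 10973)) = (-23760 - 4*I*√3)*(-38148 + (11094 - 10973)) = (-23760 - 4*I*√3)*(-38148 + 121) = (-23760 - 4*I*√3)*(-38027) = 903521520 + 152108*I*√3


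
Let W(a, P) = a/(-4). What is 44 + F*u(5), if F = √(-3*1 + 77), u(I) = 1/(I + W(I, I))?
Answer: 44 + 4*√74/15 ≈ 46.294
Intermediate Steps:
W(a, P) = -a/4 (W(a, P) = a*(-¼) = -a/4)
u(I) = 4/(3*I) (u(I) = 1/(I - I/4) = 1/(3*I/4) = 4/(3*I))
F = √74 (F = √(-3 + 77) = √74 ≈ 8.6023)
44 + F*u(5) = 44 + √74*((4/3)/5) = 44 + √74*((4/3)*(⅕)) = 44 + √74*(4/15) = 44 + 4*√74/15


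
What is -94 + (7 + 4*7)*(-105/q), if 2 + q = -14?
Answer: 2171/16 ≈ 135.69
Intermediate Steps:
q = -16 (q = -2 - 14 = -16)
-94 + (7 + 4*7)*(-105/q) = -94 + (7 + 4*7)*(-105/(-16)) = -94 + (7 + 28)*(-105*(-1/16)) = -94 + 35*(105/16) = -94 + 3675/16 = 2171/16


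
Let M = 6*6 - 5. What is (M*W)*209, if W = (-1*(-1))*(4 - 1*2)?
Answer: 12958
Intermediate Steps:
M = 31 (M = 36 - 5 = 31)
W = 2 (W = 1*(4 - 2) = 1*2 = 2)
(M*W)*209 = (31*2)*209 = 62*209 = 12958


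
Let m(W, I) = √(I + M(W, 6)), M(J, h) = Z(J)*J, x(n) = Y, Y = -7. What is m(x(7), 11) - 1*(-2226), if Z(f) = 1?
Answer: 2228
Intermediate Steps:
x(n) = -7
M(J, h) = J (M(J, h) = 1*J = J)
m(W, I) = √(I + W)
m(x(7), 11) - 1*(-2226) = √(11 - 7) - 1*(-2226) = √4 + 2226 = 2 + 2226 = 2228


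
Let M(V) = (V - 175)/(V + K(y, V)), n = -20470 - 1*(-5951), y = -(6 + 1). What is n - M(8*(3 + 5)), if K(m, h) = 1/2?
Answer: -624243/43 ≈ -14517.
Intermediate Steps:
y = -7 (y = -1*7 = -7)
K(m, h) = 1/2
n = -14519 (n = -20470 + 5951 = -14519)
M(V) = (-175 + V)/(1/2 + V) (M(V) = (V - 175)/(V + 1/2) = (-175 + V)/(1/2 + V))
n - M(8*(3 + 5)) = -14519 - 2*(-175 + 8*(3 + 5))/(1 + 2*(8*(3 + 5))) = -14519 - 2*(-175 + 8*8)/(1 + 2*(8*8)) = -14519 - 2*(-175 + 64)/(1 + 2*64) = -14519 - 2*(-111)/(1 + 128) = -14519 - 2*(-111)/129 = -14519 - 1*(-74/43) = -14519 + 74/43 = -624243/43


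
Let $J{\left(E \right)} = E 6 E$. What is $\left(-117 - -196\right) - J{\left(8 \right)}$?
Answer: $-305$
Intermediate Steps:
$J{\left(E \right)} = 6 E^{2}$ ($J{\left(E \right)} = 6 E E = 6 E^{2}$)
$\left(-117 - -196\right) - J{\left(8 \right)} = \left(-117 - -196\right) - 6 \cdot 8^{2} = \left(-117 + 196\right) - 6 \cdot 64 = 79 - 384 = -305$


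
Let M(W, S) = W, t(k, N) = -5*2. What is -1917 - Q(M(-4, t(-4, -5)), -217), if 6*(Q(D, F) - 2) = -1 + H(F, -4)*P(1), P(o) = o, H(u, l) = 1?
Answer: -1919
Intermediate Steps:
t(k, N) = -10
Q(D, F) = 2 (Q(D, F) = 2 + (-1 + 1*1)/6 = 2 + (-1 + 1)/6 = 2 + (1/6)*0 = 2 + 0 = 2)
-1917 - Q(M(-4, t(-4, -5)), -217) = -1917 - 1*2 = -1917 - 2 = -1919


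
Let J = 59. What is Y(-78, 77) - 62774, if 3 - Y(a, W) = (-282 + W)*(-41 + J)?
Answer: -59081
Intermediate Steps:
Y(a, W) = 5079 - 18*W (Y(a, W) = 3 - (-282 + W)*(-41 + 59) = 3 - (-282 + W)*18 = 3 - (-5076 + 18*W) = 3 + (5076 - 18*W) = 5079 - 18*W)
Y(-78, 77) - 62774 = (5079 - 18*77) - 62774 = (5079 - 1386) - 62774 = 3693 - 62774 = -59081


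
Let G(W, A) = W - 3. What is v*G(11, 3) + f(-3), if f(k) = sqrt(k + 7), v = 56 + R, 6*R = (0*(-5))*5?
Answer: 450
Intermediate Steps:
R = 0 (R = ((0*(-5))*5)/6 = (0*5)/6 = (1/6)*0 = 0)
G(W, A) = -3 + W
v = 56 (v = 56 + 0 = 56)
f(k) = sqrt(7 + k)
v*G(11, 3) + f(-3) = 56*(-3 + 11) + sqrt(7 - 3) = 56*8 + sqrt(4) = 448 + 2 = 450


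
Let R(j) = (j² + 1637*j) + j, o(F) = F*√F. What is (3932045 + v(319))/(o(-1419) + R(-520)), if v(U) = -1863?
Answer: -53136060640/7926434713 + 129696006*I*√1419/7926434713 ≈ -6.7037 + 0.61637*I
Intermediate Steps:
o(F) = F^(3/2)
R(j) = j² + 1638*j
(3932045 + v(319))/(o(-1419) + R(-520)) = (3932045 - 1863)/((-1419)^(3/2) - 520*(1638 - 520)) = 3930182/(-1419*I*√1419 - 520*1118) = 3930182/(-1419*I*√1419 - 581360) = 3930182/(-581360 - 1419*I*√1419)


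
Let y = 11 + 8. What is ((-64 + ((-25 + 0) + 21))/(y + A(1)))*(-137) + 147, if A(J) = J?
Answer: 3064/5 ≈ 612.80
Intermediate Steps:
y = 19
((-64 + ((-25 + 0) + 21))/(y + A(1)))*(-137) + 147 = ((-64 + ((-25 + 0) + 21))/(19 + 1))*(-137) + 147 = ((-64 + (-25 + 21))/20)*(-137) + 147 = ((-64 - 4)*(1/20))*(-137) + 147 = -68*1/20*(-137) + 147 = -17/5*(-137) + 147 = 2329/5 + 147 = 3064/5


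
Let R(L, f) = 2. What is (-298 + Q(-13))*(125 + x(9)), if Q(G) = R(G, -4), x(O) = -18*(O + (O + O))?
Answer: 106856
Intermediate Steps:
x(O) = -54*O (x(O) = -18*(O + 2*O) = -54*O)
Q(G) = 2
(-298 + Q(-13))*(125 + x(9)) = (-298 + 2)*(125 - 54*9) = -296*(125 - 486) = -296*(-361) = 106856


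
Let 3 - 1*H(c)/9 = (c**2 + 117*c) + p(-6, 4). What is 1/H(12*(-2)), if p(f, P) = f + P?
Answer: 1/20133 ≈ 4.9670e-5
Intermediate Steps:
p(f, P) = P + f
H(c) = 45 - 1053*c - 9*c**2 (H(c) = 27 - 9*((c**2 + 117*c) + (4 - 6)) = 27 - 9*((c**2 + 117*c) - 2) = 27 - 9*(-2 + c**2 + 117*c) = 27 + (18 - 1053*c - 9*c**2) = 45 - 1053*c - 9*c**2)
1/H(12*(-2)) = 1/(45 - 12636*(-2) - 9*(12*(-2))**2) = 1/(45 - 1053*(-24) - 9*(-24)**2) = 1/(45 + 25272 - 9*576) = 1/(45 + 25272 - 5184) = 1/20133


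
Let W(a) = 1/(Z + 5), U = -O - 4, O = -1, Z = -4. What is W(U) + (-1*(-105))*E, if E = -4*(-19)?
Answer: 7981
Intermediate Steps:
U = -3 (U = -1*(-1) - 4 = 1 - 4 = -3)
E = 76
W(a) = 1 (W(a) = 1/(-4 + 5) = 1/1 = 1)
W(U) + (-1*(-105))*E = 1 - 1*(-105)*76 = 1 + 105*76 = 1 + 7980 = 7981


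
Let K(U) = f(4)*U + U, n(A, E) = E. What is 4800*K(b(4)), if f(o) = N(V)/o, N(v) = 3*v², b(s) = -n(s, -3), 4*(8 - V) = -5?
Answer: 938475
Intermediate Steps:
V = 37/4 (V = 8 - ¼*(-5) = 8 + 5/4 = 37/4 ≈ 9.2500)
b(s) = 3 (b(s) = -1*(-3) = 3)
f(o) = 4107/(16*o) (f(o) = (3*(37/4)²)/o = (3*(1369/16))/o = 4107/(16*o))
K(U) = 4171*U/64 (K(U) = ((4107/16)/4)*U + U = ((4107/16)*(¼))*U + U = 4107*U/64 + U = 4171*U/64)
4800*K(b(4)) = 4800*((4171/64)*3) = 4800*(12513/64) = 938475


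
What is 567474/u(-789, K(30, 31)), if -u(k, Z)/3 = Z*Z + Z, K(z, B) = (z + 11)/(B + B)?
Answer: -727123352/4223 ≈ -1.7218e+5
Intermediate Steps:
K(z, B) = (11 + z)/(2*B) (K(z, B) = (11 + z)/((2*B)) = (11 + z)*(1/(2*B)) = (11 + z)/(2*B))
u(k, Z) = -3*Z - 3*Z² (u(k, Z) = -3*(Z*Z + Z) = -3*(Z² + Z) = -3*(Z + Z²) = -3*Z - 3*Z²)
567474/u(-789, K(30, 31)) = 567474/((-3*(½)*(11 + 30)/31*(1 + (½)*(11 + 30)/31))) = 567474/((-3*(½)*(1/31)*41*(1 + (½)*(1/31)*41))) = 567474/((-3*41/62*(1 + 41/62))) = 567474/((-3*41/62*103/62)) = 567474/(-12669/3844) = 567474*(-3844/12669) = -727123352/4223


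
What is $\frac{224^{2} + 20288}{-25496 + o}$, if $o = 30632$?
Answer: $\frac{1468}{107} \approx 13.72$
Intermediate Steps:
$\frac{224^{2} + 20288}{-25496 + o} = \frac{224^{2} + 20288}{-25496 + 30632} = \frac{50176 + 20288}{5136} = 70464 \cdot \frac{1}{5136} = \frac{1468}{107}$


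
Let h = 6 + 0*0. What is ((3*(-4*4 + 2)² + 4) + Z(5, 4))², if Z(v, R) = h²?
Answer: 394384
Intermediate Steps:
h = 6 (h = 6 + 0 = 6)
Z(v, R) = 36 (Z(v, R) = 6² = 36)
((3*(-4*4 + 2)² + 4) + Z(5, 4))² = ((3*(-4*4 + 2)² + 4) + 36)² = ((3*(-16 + 2)² + 4) + 36)² = ((3*(-14)² + 4) + 36)² = ((3*196 + 4) + 36)² = ((588 + 4) + 36)² = (592 + 36)² = 628² = 394384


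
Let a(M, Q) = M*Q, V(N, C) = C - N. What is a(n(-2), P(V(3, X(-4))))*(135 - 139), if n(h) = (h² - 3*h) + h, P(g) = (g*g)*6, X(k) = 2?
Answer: -192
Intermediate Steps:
P(g) = 6*g² (P(g) = g²*6 = 6*g²)
n(h) = h² - 2*h
a(n(-2), P(V(3, X(-4))))*(135 - 139) = ((-2*(-2 - 2))*(6*(2 - 1*3)²))*(135 - 139) = ((-2*(-4))*(6*(2 - 3)²))*(-4) = (8*(6*(-1)²))*(-4) = (8*(6*1))*(-4) = (8*6)*(-4) = 48*(-4) = -192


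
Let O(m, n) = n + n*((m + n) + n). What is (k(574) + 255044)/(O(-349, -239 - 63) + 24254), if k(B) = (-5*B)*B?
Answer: -696168/155879 ≈ -4.4661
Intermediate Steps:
O(m, n) = n + n*(m + 2*n)
k(B) = -5*B²
(k(574) + 255044)/(O(-349, -239 - 63) + 24254) = (-5*574² + 255044)/((-239 - 63)*(1 - 349 + 2*(-239 - 63)) + 24254) = (-5*329476 + 255044)/(-302*(1 - 349 + 2*(-302)) + 24254) = (-1647380 + 255044)/(-302*(1 - 349 - 604) + 24254) = -1392336/(-302*(-952) + 24254) = -1392336/(287504 + 24254) = -1392336/311758 = -1392336*1/311758 = -696168/155879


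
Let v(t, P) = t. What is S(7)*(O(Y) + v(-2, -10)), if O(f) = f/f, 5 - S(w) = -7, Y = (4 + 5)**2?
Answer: -12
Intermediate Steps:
Y = 81 (Y = 9**2 = 81)
S(w) = 12 (S(w) = 5 - 1*(-7) = 5 + 7 = 12)
O(f) = 1
S(7)*(O(Y) + v(-2, -10)) = 12*(1 - 2) = 12*(-1) = -12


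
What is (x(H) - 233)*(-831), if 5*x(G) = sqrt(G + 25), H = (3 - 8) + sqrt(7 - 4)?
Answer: 193623 - 831*sqrt(20 + sqrt(3))/5 ≈ 1.9285e+5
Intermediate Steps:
H = -5 + sqrt(3) ≈ -3.2679
x(G) = sqrt(25 + G)/5 (x(G) = sqrt(G + 25)/5 = sqrt(25 + G)/5)
(x(H) - 233)*(-831) = (sqrt(25 + (-5 + sqrt(3)))/5 - 233)*(-831) = (sqrt(20 + sqrt(3))/5 - 233)*(-831) = (-233 + sqrt(20 + sqrt(3))/5)*(-831) = 193623 - 831*sqrt(20 + sqrt(3))/5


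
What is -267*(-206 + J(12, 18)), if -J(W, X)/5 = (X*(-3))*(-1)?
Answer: 127092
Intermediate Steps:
J(W, X) = -15*X (J(W, X) = -5*X*(-3)*(-1) = -5*(-3*X)*(-1) = -15*X)
-267*(-206 + J(12, 18)) = -267*(-206 - 15*18) = -267*(-206 - 270) = -267*(-476) = 127092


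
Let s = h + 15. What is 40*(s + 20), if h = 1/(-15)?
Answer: 4192/3 ≈ 1397.3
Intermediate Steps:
h = -1/15 ≈ -0.066667
s = 224/15 (s = -1/15 + 15 = 224/15 ≈ 14.933)
40*(s + 20) = 40*(224/15 + 20) = 40*(524/15) = 4192/3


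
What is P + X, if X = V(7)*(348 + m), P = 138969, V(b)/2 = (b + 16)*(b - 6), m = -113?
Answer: 149779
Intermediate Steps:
V(b) = 2*(-6 + b)*(16 + b) (V(b) = 2*((b + 16)*(b - 6)) = 2*((16 + b)*(-6 + b)) = 2*((-6 + b)*(16 + b)) = 2*(-6 + b)*(16 + b))
X = 10810 (X = (-192 + 2*7² + 20*7)*(348 - 113) = (-192 + 2*49 + 140)*235 = (-192 + 98 + 140)*235 = 46*235 = 10810)
P + X = 138969 + 10810 = 149779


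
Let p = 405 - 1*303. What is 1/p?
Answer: 1/102 ≈ 0.0098039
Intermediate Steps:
p = 102 (p = 405 - 303 = 102)
1/p = 1/102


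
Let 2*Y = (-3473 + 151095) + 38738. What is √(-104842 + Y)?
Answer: 7*I*√238 ≈ 107.99*I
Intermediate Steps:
Y = 93180 (Y = ((-3473 + 151095) + 38738)/2 = (147622 + 38738)/2 = (½)*186360 = 93180)
√(-104842 + Y) = √(-104842 + 93180) = √(-11662) = 7*I*√238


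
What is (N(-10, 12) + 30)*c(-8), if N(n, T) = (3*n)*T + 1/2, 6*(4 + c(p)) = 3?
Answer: 4613/4 ≈ 1153.3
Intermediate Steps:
c(p) = -7/2 (c(p) = -4 + (⅙)*3 = -4 + ½ = -7/2)
N(n, T) = ½ + 3*T*n (N(n, T) = 3*T*n + ½ = ½ + 3*T*n)
(N(-10, 12) + 30)*c(-8) = ((½ + 3*12*(-10)) + 30)*(-7/2) = ((½ - 360) + 30)*(-7/2) = (-719/2 + 30)*(-7/2) = -659/2*(-7/2) = 4613/4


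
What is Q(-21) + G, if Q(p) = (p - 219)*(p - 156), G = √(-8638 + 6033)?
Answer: 42480 + I*√2605 ≈ 42480.0 + 51.039*I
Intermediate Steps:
G = I*√2605 (G = √(-2605) = I*√2605 ≈ 51.039*I)
Q(p) = (-219 + p)*(-156 + p)
Q(-21) + G = (34164 + (-21)² - 375*(-21)) + I*√2605 = (34164 + 441 + 7875) + I*√2605 = 42480 + I*√2605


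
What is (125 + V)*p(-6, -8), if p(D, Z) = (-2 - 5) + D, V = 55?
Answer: -2340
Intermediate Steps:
p(D, Z) = -7 + D
(125 + V)*p(-6, -8) = (125 + 55)*(-7 - 6) = 180*(-13) = -2340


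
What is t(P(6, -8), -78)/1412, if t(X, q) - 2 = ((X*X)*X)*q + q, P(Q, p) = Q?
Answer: -4231/353 ≈ -11.986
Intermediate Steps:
t(X, q) = 2 + q + q*X³ (t(X, q) = 2 + (((X*X)*X)*q + q) = 2 + ((X²*X)*q + q) = 2 + (X³*q + q) = 2 + (q*X³ + q) = 2 + (q + q*X³) = 2 + q + q*X³)
t(P(6, -8), -78)/1412 = (2 - 78 - 78*6³)/1412 = (2 - 78 - 78*216)*(1/1412) = (2 - 78 - 16848)*(1/1412) = -16924*1/1412 = -4231/353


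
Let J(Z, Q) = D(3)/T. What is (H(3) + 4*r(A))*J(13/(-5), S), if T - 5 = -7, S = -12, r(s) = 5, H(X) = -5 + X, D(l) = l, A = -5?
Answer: -27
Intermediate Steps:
T = -2 (T = 5 - 7 = -2)
J(Z, Q) = -3/2 (J(Z, Q) = 3/(-2) = 3*(-½) = -3/2)
(H(3) + 4*r(A))*J(13/(-5), S) = ((-5 + 3) + 4*5)*(-3/2) = (-2 + 20)*(-3/2) = 18*(-3/2) = -27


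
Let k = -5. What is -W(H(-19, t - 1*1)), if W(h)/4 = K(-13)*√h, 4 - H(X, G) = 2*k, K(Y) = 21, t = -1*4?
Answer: -84*√14 ≈ -314.30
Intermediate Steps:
t = -4
H(X, G) = 14 (H(X, G) = 4 - 2*(-5) = 4 - 1*(-10) = 4 + 10 = 14)
W(h) = 84*√h (W(h) = 4*(21*√h) = 84*√h)
-W(H(-19, t - 1*1)) = -84*√14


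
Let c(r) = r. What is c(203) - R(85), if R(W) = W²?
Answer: -7022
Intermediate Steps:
c(203) - R(85) = 203 - 1*85² = 203 - 1*7225 = 203 - 7225 = -7022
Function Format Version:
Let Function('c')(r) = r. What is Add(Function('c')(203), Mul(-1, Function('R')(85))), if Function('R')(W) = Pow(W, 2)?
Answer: -7022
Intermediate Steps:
Add(Function('c')(203), Mul(-1, Function('R')(85))) = Add(203, Mul(-1, Pow(85, 2))) = Add(203, Mul(-1, 7225)) = Add(203, -7225) = -7022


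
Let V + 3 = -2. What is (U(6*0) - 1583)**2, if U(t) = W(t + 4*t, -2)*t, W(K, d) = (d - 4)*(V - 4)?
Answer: 2505889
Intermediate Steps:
V = -5 (V = -3 - 2 = -5)
W(K, d) = 36 - 9*d (W(K, d) = (d - 4)*(-5 - 4) = (-4 + d)*(-9) = 36 - 9*d)
U(t) = 54*t (U(t) = (36 - 9*(-2))*t = (36 + 18)*t = 54*t)
(U(6*0) - 1583)**2 = (54*(6*0) - 1583)**2 = (54*0 - 1583)**2 = (0 - 1583)**2 = (-1583)**2 = 2505889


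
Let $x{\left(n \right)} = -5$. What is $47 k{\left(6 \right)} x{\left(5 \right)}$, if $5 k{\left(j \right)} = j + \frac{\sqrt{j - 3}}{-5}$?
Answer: $-282 + \frac{47 \sqrt{3}}{5} \approx -265.72$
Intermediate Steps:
$k{\left(j \right)} = - \frac{\sqrt{-3 + j}}{25} + \frac{j}{5}$ ($k{\left(j \right)} = \frac{j + \frac{\sqrt{j - 3}}{-5}}{5} = \frac{j + \sqrt{-3 + j} \left(- \frac{1}{5}\right)}{5} = \frac{j - \frac{\sqrt{-3 + j}}{5}}{5} = - \frac{\sqrt{-3 + j}}{25} + \frac{j}{5}$)
$47 k{\left(6 \right)} x{\left(5 \right)} = 47 \left(- \frac{\sqrt{-3 + 6}}{25} + \frac{1}{5} \cdot 6\right) \left(-5\right) = 47 \left(- \frac{\sqrt{3}}{25} + \frac{6}{5}\right) \left(-5\right) = 47 \left(\frac{6}{5} - \frac{\sqrt{3}}{25}\right) \left(-5\right) = \left(\frac{282}{5} - \frac{47 \sqrt{3}}{25}\right) \left(-5\right) = -282 + \frac{47 \sqrt{3}}{5}$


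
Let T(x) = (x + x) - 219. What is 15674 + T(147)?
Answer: 15749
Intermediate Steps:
T(x) = -219 + 2*x (T(x) = 2*x - 219 = -219 + 2*x)
15674 + T(147) = 15674 + (-219 + 2*147) = 15674 + (-219 + 294) = 15674 + 75 = 15749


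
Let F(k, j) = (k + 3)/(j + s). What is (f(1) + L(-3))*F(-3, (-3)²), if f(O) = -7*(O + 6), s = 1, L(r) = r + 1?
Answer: 0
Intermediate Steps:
L(r) = 1 + r
f(O) = -42 - 7*O (f(O) = -7*(6 + O) = -42 - 7*O)
F(k, j) = (3 + k)/(1 + j) (F(k, j) = (k + 3)/(j + 1) = (3 + k)/(1 + j))
(f(1) + L(-3))*F(-3, (-3)²) = ((-42 - 7*1) + (1 - 3))*((3 - 3)/(1 + (-3)²)) = ((-42 - 7) - 2)*(0/(1 + 9)) = (-49 - 2)*(0/10) = -51*0/10 = -51*0 = 0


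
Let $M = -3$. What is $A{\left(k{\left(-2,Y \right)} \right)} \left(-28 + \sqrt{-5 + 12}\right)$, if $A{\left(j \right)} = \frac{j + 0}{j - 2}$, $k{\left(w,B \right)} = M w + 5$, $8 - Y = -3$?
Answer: $- \frac{308}{9} + \frac{11 \sqrt{7}}{9} \approx -30.989$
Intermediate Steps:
$Y = 11$ ($Y = 8 - -3 = 8 + 3 = 11$)
$k{\left(w,B \right)} = 5 - 3 w$ ($k{\left(w,B \right)} = - 3 w + 5 = 5 - 3 w$)
$A{\left(j \right)} = \frac{j}{-2 + j}$
$A{\left(k{\left(-2,Y \right)} \right)} \left(-28 + \sqrt{-5 + 12}\right) = \frac{5 - -6}{-2 + \left(5 - -6\right)} \left(-28 + \sqrt{-5 + 12}\right) = \frac{5 + 6}{-2 + \left(5 + 6\right)} \left(-28 + \sqrt{7}\right) = \frac{11}{-2 + 11} \left(-28 + \sqrt{7}\right) = \frac{11}{9} \left(-28 + \sqrt{7}\right) = 11 \cdot \frac{1}{9} \left(-28 + \sqrt{7}\right) = \frac{11 \left(-28 + \sqrt{7}\right)}{9} = - \frac{308}{9} + \frac{11 \sqrt{7}}{9}$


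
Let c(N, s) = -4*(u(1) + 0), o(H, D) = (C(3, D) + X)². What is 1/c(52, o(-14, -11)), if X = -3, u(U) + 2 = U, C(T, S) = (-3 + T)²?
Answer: ¼ ≈ 0.25000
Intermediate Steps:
u(U) = -2 + U
o(H, D) = 9 (o(H, D) = ((-3 + 3)² - 3)² = (0² - 3)² = (0 - 3)² = (-3)² = 9)
c(N, s) = 4 (c(N, s) = -4*((-2 + 1) + 0) = -4*(-1 + 0) = -4*(-1) = 4)
1/c(52, o(-14, -11)) = 1/4 = ¼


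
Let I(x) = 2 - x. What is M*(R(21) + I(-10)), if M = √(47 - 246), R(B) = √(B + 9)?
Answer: I*√199*(12 + √30) ≈ 246.55*I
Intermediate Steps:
R(B) = √(9 + B)
M = I*√199 (M = √(-199) = I*√199 ≈ 14.107*I)
M*(R(21) + I(-10)) = (I*√199)*(√(9 + 21) + (2 - 1*(-10))) = (I*√199)*(√30 + (2 + 10)) = (I*√199)*(√30 + 12) = (I*√199)*(12 + √30) = I*√199*(12 + √30)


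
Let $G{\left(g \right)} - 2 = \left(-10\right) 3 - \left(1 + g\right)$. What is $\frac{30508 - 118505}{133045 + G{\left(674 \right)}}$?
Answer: $- \frac{12571}{18906} \approx -0.66492$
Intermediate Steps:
$G{\left(g \right)} = -29 - g$ ($G{\left(g \right)} = 2 - \left(31 + g\right) = -29 - g$)
$\frac{30508 - 118505}{133045 + G{\left(674 \right)}} = \frac{30508 - 118505}{133045 - 703} = - \frac{87997}{133045 - 703} = - \frac{87997}{132342} = \left(-87997\right) \frac{1}{132342} = - \frac{12571}{18906}$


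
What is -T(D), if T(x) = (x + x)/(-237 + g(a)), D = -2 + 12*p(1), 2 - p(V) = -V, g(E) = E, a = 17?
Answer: 17/55 ≈ 0.30909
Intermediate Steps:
p(V) = 2 + V (p(V) = 2 - (-1)*V = 2 + V)
D = 34 (D = -2 + 12*(2 + 1) = -2 + 12*3 = -2 + 36 = 34)
T(x) = -x/110 (T(x) = (x + x)/(-237 + 17) = (2*x)/(-220) = (2*x)*(-1/220) = -x/110)
-T(D) = -(-1)*34/110 = -1*(-17/55) = 17/55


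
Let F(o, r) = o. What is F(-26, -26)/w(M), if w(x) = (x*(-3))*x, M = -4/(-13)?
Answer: 2197/24 ≈ 91.542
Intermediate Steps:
M = 4/13 (M = -4*(-1/13) = 4/13 ≈ 0.30769)
w(x) = -3*x**2 (w(x) = (-3*x)*x = -3*x**2)
F(-26, -26)/w(M) = -26/((-3*(4/13)**2)) = -26/((-3*16/169)) = -26/(-48/169) = -26*(-169/48) = 2197/24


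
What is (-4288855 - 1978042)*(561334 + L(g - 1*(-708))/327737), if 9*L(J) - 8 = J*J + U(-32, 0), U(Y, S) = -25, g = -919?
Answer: -10376285201859744622/2949633 ≈ -3.5178e+12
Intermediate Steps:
L(J) = -17/9 + J²/9 (L(J) = 8/9 + (J*J - 25)/9 = 8/9 + (J² - 25)/9 = 8/9 + (-25 + J²)/9 = 8/9 + (-25/9 + J²/9) = -17/9 + J²/9)
(-4288855 - 1978042)*(561334 + L(g - 1*(-708))/327737) = (-4288855 - 1978042)*(561334 + (-17/9 + (-919 - 1*(-708))²/9)/327737) = -6266897*(561334 + (-17/9 + (-919 + 708)²/9)*(1/327737)) = -6266897*(561334 + (-17/9 + (⅑)*(-211)²)*(1/327737)) = -6266897*(561334 + (-17/9 + (⅑)*44521)*(1/327737)) = -6266897*(561334 + (-17/9 + 44521/9)*(1/327737)) = -6266897*(561334 + (44504/9)*(1/327737)) = -6266897*(561334 + 44504/2949633) = -6266897*1655729334926/2949633 = -10376285201859744622/2949633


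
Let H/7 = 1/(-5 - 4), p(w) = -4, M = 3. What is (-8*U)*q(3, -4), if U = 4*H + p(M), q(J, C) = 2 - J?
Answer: -512/9 ≈ -56.889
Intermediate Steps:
H = -7/9 (H = 7/(-5 - 4) = 7/(-9) = 7*(-1/9) = -7/9 ≈ -0.77778)
U = -64/9 (U = 4*(-7/9) - 4 = -28/9 - 4 = -64/9 ≈ -7.1111)
(-8*U)*q(3, -4) = (-8*(-64/9))*(2 - 1*3) = 512*(2 - 3)/9 = (512/9)*(-1) = -512/9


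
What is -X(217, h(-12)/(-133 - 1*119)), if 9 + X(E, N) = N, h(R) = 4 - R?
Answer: 571/63 ≈ 9.0635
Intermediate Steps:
X(E, N) = -9 + N
-X(217, h(-12)/(-133 - 1*119)) = -(-9 + (4 - 1*(-12))/(-133 - 1*119)) = -(-9 + (4 + 12)/(-133 - 119)) = -(-9 + 16/(-252)) = -(-9 + 16*(-1/252)) = -(-9 - 4/63) = -1*(-571/63) = 571/63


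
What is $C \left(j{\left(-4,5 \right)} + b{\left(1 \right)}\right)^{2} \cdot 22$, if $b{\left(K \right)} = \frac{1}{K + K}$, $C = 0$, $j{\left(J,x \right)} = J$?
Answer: $0$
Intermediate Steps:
$b{\left(K \right)} = \frac{1}{2 K}$
$C \left(j{\left(-4,5 \right)} + b{\left(1 \right)}\right)^{2} \cdot 22 = 0 \left(-4 + \frac{1}{2 \cdot 1}\right)^{2} \cdot 22 = 0 \left(-4 + \frac{1}{2} \cdot 1\right)^{2} \cdot 22 = 0 \left(-4 + \frac{1}{2}\right)^{2} \cdot 22 = 0 \left(- \frac{7}{2}\right)^{2} \cdot 22 = 0 \cdot \frac{49}{4} \cdot 22 = 0 \cdot 22 = 0$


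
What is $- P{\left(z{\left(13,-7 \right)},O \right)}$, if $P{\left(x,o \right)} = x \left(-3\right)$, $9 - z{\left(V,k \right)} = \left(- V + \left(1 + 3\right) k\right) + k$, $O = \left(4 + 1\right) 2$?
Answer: $171$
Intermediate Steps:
$O = 10$ ($O = 5 \cdot 2 = 10$)
$z{\left(V,k \right)} = 9 + V - 5 k$ ($z{\left(V,k \right)} = 9 - \left(\left(- V + \left(1 + 3\right) k\right) + k\right) = 9 - \left(\left(- V + 4 k\right) + k\right) = 9 - \left(- V + 5 k\right) = 9 + \left(V - 5 k\right) = 9 + V - 5 k$)
$P{\left(x,o \right)} = - 3 x$
$- P{\left(z{\left(13,-7 \right)},O \right)} = - \left(-3\right) \left(9 + 13 - -35\right) = - \left(-3\right) \left(9 + 13 + 35\right) = - \left(-3\right) 57 = \left(-1\right) \left(-171\right) = 171$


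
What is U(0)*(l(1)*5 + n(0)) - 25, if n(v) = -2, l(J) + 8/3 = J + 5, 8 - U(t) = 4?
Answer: 101/3 ≈ 33.667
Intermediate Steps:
U(t) = 4 (U(t) = 8 - 1*4 = 8 - 4 = 4)
l(J) = 7/3 + J (l(J) = -8/3 + (J + 5) = -8/3 + (5 + J) = 7/3 + J)
U(0)*(l(1)*5 + n(0)) - 25 = 4*((7/3 + 1)*5 - 2) - 25 = 4*((10/3)*5 - 2) - 25 = 4*(50/3 - 2) - 25 = 4*(44/3) - 25 = 176/3 - 25 = 101/3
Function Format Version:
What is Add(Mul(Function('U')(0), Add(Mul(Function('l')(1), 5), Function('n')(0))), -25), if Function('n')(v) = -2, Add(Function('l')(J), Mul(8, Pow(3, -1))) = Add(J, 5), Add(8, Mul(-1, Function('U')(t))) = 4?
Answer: Rational(101, 3) ≈ 33.667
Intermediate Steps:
Function('U')(t) = 4 (Function('U')(t) = Add(8, Mul(-1, 4)) = Add(8, -4) = 4)
Function('l')(J) = Add(Rational(7, 3), J) (Function('l')(J) = Add(Rational(-8, 3), Add(J, 5)) = Add(Rational(-8, 3), Add(5, J)) = Add(Rational(7, 3), J))
Add(Mul(Function('U')(0), Add(Mul(Function('l')(1), 5), Function('n')(0))), -25) = Add(Mul(4, Add(Mul(Add(Rational(7, 3), 1), 5), -2)), -25) = Add(Mul(4, Add(Mul(Rational(10, 3), 5), -2)), -25) = Add(Mul(4, Add(Rational(50, 3), -2)), -25) = Add(Mul(4, Rational(44, 3)), -25) = Add(Rational(176, 3), -25) = Rational(101, 3)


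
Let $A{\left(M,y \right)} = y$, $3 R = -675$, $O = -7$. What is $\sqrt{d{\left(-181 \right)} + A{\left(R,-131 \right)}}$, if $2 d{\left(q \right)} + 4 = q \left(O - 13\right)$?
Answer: $\sqrt{1677} \approx 40.951$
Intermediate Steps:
$R = -225$ ($R = \frac{1}{3} \left(-675\right) = -225$)
$d{\left(q \right)} = -2 - 10 q$ ($d{\left(q \right)} = -2 + \frac{q \left(-7 - 13\right)}{2} = -2 + \frac{q \left(-20\right)}{2} = -2 + \frac{\left(-20\right) q}{2} = -2 - 10 q$)
$\sqrt{d{\left(-181 \right)} + A{\left(R,-131 \right)}} = \sqrt{\left(-2 - -1810\right) - 131} = \sqrt{\left(-2 + 1810\right) - 131} = \sqrt{1808 - 131} = \sqrt{1677}$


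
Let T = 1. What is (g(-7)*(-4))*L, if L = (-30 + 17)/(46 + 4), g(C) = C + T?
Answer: -156/25 ≈ -6.2400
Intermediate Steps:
g(C) = 1 + C (g(C) = C + 1 = 1 + C)
L = -13/50 ≈ -0.26000
(g(-7)*(-4))*L = ((1 - 7)*(-4))*(-13/50) = -6*(-4)*(-13/50) = 24*(-13/50) = -156/25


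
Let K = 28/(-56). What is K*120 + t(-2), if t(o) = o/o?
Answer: -59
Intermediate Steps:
t(o) = 1
K = -½ (K = 28*(-1/56) = -½ ≈ -0.50000)
K*120 + t(-2) = -½*120 + 1 = -60 + 1 = -59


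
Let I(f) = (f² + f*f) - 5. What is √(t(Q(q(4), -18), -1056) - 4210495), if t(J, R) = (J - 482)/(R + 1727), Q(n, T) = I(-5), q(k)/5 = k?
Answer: I*√1895737772522/671 ≈ 2051.9*I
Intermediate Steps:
q(k) = 5*k
I(f) = -5 + 2*f² (I(f) = (f² + f²) - 5 = 2*f² - 5 = -5 + 2*f²)
Q(n, T) = 45 (Q(n, T) = -5 + 2*(-5)² = -5 + 2*25 = -5 + 50 = 45)
t(J, R) = (-482 + J)/(1727 + R)
√(t(Q(q(4), -18), -1056) - 4210495) = √((-482 + 45)/(1727 - 1056) - 4210495) = √(-437/671 - 4210495) = √(-2825242582/671) = I*√1895737772522/671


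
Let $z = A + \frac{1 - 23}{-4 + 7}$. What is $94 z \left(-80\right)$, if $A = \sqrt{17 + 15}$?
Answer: $\frac{165440}{3} - 30080 \sqrt{2} \approx 12607.0$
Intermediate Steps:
$A = 4 \sqrt{2}$ ($A = \sqrt{32} = 4 \sqrt{2} \approx 5.6569$)
$z = - \frac{22}{3} + 4 \sqrt{2}$ ($z = 4 \sqrt{2} + \frac{1 - 23}{-4 + 7} = 4 \sqrt{2} - \frac{22}{3} = - \frac{22}{3} + 4 \sqrt{2} \approx -1.6765$)
$94 z \left(-80\right) = 94 \left(- \frac{22}{3} + 4 \sqrt{2}\right) \left(-80\right) = \left(- \frac{2068}{3} + 376 \sqrt{2}\right) \left(-80\right) = \frac{165440}{3} - 30080 \sqrt{2}$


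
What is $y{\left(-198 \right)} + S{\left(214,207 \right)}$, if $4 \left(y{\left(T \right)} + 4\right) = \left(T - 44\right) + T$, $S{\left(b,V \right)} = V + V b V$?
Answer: $9169779$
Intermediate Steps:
$S{\left(b,V \right)} = V + b V^{2}$ ($S{\left(b,V \right)} = V + V V b = V + b V^{2}$)
$y{\left(T \right)} = -15 + \frac{T}{2}$ ($y{\left(T \right)} = -4 + \frac{\left(T - 44\right) + T}{4} = -4 + \frac{\left(-44 + T\right) + T}{4} = -4 + \frac{-44 + 2 T}{4} = -4 + \left(-11 + \frac{T}{2}\right) = -15 + \frac{T}{2}$)
$y{\left(-198 \right)} + S{\left(214,207 \right)} = \left(-15 + \frac{1}{2} \left(-198\right)\right) + 207 \left(1 + 207 \cdot 214\right) = \left(-15 - 99\right) + 207 \left(1 + 44298\right) = -114 + 207 \cdot 44299 = -114 + 9169893 = 9169779$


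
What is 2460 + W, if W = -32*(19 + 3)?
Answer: 1756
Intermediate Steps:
W = -704 (W = -32*22 = -704)
2460 + W = 2460 - 704 = 1756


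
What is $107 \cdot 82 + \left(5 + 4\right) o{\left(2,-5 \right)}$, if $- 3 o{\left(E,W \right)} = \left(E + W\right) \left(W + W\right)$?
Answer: $8684$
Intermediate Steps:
$o{\left(E,W \right)} = - \frac{2 W \left(E + W\right)}{3}$ ($o{\left(E,W \right)} = - \frac{\left(E + W\right) \left(W + W\right)}{3} = - \frac{\left(E + W\right) 2 W}{3} = - \frac{2 W \left(E + W\right)}{3}$)
$107 \cdot 82 + \left(5 + 4\right) o{\left(2,-5 \right)} = 107 \cdot 82 + \left(5 + 4\right) \left(\left(- \frac{2}{3}\right) \left(-5\right) \left(2 - 5\right)\right) = 8774 + 9 \left(\left(- \frac{2}{3}\right) \left(-5\right) \left(-3\right)\right) = 8774 + 9 \left(-10\right) = 8774 - 90 = 8684$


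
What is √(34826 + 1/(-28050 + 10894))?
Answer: 57*√788725655/8578 ≈ 186.62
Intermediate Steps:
√(34826 + 1/(-28050 + 10894)) = √(34826 + 1/(-17156)) = √(34826 - 1/17156) = √(597474855/17156) = 57*√788725655/8578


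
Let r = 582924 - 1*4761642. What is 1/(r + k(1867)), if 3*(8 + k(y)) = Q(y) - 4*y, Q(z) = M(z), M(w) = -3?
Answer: -3/12543649 ≈ -2.3916e-7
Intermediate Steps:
Q(z) = -3
r = -4178718 (r = 582924 - 4761642 = -4178718)
k(y) = -9 - 4*y/3 (k(y) = -8 + (-3 - 4*y)/3 = -8 + (-1 - 4*y/3) = -9 - 4*y/3)
1/(r + k(1867)) = 1/(-4178718 + (-9 - 4/3*1867)) = 1/(-4178718 + (-9 - 7468/3)) = 1/(-4178718 - 7495/3) = 1/(-12543649/3) = -3/12543649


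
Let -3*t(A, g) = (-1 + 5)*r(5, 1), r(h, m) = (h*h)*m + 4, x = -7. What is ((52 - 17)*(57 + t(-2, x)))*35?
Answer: 67375/3 ≈ 22458.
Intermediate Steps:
r(h, m) = 4 + m*h² (r(h, m) = h²*m + 4 = m*h² + 4 = 4 + m*h²)
t(A, g) = -116/3 (t(A, g) = -(-1 + 5)*(4 + 1*5²)/3 = -4*(4 + 1*25)/3 = -4*(4 + 25)/3 = -4*29/3 = -⅓*116 = -116/3)
((52 - 17)*(57 + t(-2, x)))*35 = ((52 - 17)*(57 - 116/3))*35 = (35*(55/3))*35 = (1925/3)*35 = 67375/3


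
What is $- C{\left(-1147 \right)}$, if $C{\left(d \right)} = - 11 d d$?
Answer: $14471699$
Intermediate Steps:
$C{\left(d \right)} = - 11 d^{2}$
$- C{\left(-1147 \right)} = - \left(-11\right) \left(-1147\right)^{2} = - \left(-11\right) 1315609 = \left(-1\right) \left(-14471699\right) = 14471699$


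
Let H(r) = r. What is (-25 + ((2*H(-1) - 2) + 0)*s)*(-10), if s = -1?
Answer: 210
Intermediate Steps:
(-25 + ((2*H(-1) - 2) + 0)*s)*(-10) = (-25 + ((2*(-1) - 2) + 0)*(-1))*(-10) = (-25 + ((-2 - 2) + 0)*(-1))*(-10) = (-25 + (-4 + 0)*(-1))*(-10) = (-25 - 4*(-1))*(-10) = (-25 + 4)*(-10) = -21*(-10) = 210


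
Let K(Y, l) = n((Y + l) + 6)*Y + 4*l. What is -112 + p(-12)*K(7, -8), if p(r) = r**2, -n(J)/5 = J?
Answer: -29920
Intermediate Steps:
n(J) = -5*J
K(Y, l) = 4*l + Y*(-30 - 5*Y - 5*l) (K(Y, l) = (-5*((Y + l) + 6))*Y + 4*l = (-5*(6 + Y + l))*Y + 4*l = (-30 - 5*Y - 5*l)*Y + 4*l = Y*(-30 - 5*Y - 5*l) + 4*l = 4*l + Y*(-30 - 5*Y - 5*l))
-112 + p(-12)*K(7, -8) = -112 + (-12)**2*(4*(-8) - 5*7*(6 + 7 - 8)) = -112 + 144*(-32 - 5*7*5) = -112 + 144*(-32 - 175) = -112 + 144*(-207) = -112 - 29808 = -29920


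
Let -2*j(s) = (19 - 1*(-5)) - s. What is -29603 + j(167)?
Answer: -59063/2 ≈ -29532.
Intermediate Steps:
j(s) = -12 + s/2 (j(s) = -((19 - 1*(-5)) - s)/2 = -((19 + 5) - s)/2 = -(24 - s)/2 = -12 + s/2)
-29603 + j(167) = -29603 + (-12 + (1/2)*167) = -29603 + (-12 + 167/2) = -29603 + 143/2 = -59063/2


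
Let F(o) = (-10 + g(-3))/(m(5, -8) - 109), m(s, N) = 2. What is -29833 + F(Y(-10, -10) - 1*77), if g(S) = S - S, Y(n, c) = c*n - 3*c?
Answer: -3192121/107 ≈ -29833.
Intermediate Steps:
Y(n, c) = -3*c + c*n
g(S) = 0
F(o) = 10/107 (F(o) = (-10 + 0)/(2 - 109) = -10/(-107) = -10*(-1/107) = 10/107)
-29833 + F(Y(-10, -10) - 1*77) = -29833 + 10/107 = -3192121/107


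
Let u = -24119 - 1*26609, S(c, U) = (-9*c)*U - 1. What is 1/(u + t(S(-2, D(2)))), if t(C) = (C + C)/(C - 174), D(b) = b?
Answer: -139/7051262 ≈ -1.9713e-5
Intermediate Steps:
S(c, U) = -1 - 9*U*c (S(c, U) = -9*U*c - 1 = -1 - 9*U*c)
u = -50728 (u = -24119 - 26609 = -50728)
t(C) = 2*C/(-174 + C) (t(C) = (2*C)/(-174 + C) = 2*C/(-174 + C))
1/(u + t(S(-2, D(2)))) = 1/(-50728 + 2*(-1 - 9*2*(-2))/(-174 + (-1 - 9*2*(-2)))) = 1/(-50728 + 2*(-1 + 36)/(-174 + (-1 + 36))) = 1/(-50728 + 2*35/(-174 + 35)) = 1/(-50728 + 2*35/(-139)) = 1/(-50728 + 2*35*(-1/139)) = 1/(-50728 - 70/139) = 1/(-7051262/139) = -139/7051262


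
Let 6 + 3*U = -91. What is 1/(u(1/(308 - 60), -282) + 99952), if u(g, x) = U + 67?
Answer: 3/299960 ≈ 1.0001e-5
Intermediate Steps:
U = -97/3 (U = -2 + (1/3)*(-91) = -2 - 91/3 = -97/3 ≈ -32.333)
u(g, x) = 104/3 (u(g, x) = -97/3 + 67 = 104/3)
1/(u(1/(308 - 60), -282) + 99952) = 1/(104/3 + 99952) = 1/(299960/3) = 3/299960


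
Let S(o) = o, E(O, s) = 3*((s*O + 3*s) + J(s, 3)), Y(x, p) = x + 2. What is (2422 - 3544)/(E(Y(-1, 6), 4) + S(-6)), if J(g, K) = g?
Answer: -187/9 ≈ -20.778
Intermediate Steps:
Y(x, p) = 2 + x
E(O, s) = 12*s + 3*O*s (E(O, s) = 3*((s*O + 3*s) + s) = 3*((O*s + 3*s) + s) = 3*((3*s + O*s) + s) = 3*(4*s + O*s) = 12*s + 3*O*s)
(2422 - 3544)/(E(Y(-1, 6), 4) + S(-6)) = (2422 - 3544)/(3*4*(4 + (2 - 1)) - 6) = -1122/(3*4*(4 + 1) - 6) = -1122/(3*4*5 - 6) = -1122/(60 - 6) = -1122/54 = -1122*1/54 = -187/9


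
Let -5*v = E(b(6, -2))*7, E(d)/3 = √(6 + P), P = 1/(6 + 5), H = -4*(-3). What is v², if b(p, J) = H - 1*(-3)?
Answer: 29547/275 ≈ 107.44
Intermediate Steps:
H = 12
b(p, J) = 15 (b(p, J) = 12 - 1*(-3) = 12 + 3 = 15)
P = 1/11 ≈ 0.090909
E(d) = 3*√737/11 (E(d) = 3*√(6 + 1/11) = 3*√(67/11) = 3*(√737/11) = 3*√737/11)
v = -21*√737/55 (v = -3*√737/11*7/5 = -21*√737/55 ≈ -10.366)
v² = (-21*√737/55)² = 29547/275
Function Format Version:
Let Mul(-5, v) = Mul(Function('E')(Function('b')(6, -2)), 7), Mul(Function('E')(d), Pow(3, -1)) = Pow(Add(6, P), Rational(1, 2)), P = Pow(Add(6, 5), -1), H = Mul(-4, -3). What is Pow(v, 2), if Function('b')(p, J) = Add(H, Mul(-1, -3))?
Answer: Rational(29547, 275) ≈ 107.44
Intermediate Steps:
H = 12
Function('b')(p, J) = 15 (Function('b')(p, J) = Add(12, Mul(-1, -3)) = Add(12, 3) = 15)
P = Rational(1, 11) (P = Pow(11, -1) = Rational(1, 11) ≈ 0.090909)
Function('E')(d) = Mul(Rational(3, 11), Pow(737, Rational(1, 2))) (Function('E')(d) = Mul(3, Pow(Add(6, Rational(1, 11)), Rational(1, 2))) = Mul(3, Pow(Rational(67, 11), Rational(1, 2))) = Mul(3, Mul(Rational(1, 11), Pow(737, Rational(1, 2)))) = Mul(Rational(3, 11), Pow(737, Rational(1, 2))))
v = Mul(Rational(-21, 55), Pow(737, Rational(1, 2))) (v = Mul(Rational(-1, 5), Mul(Mul(Rational(3, 11), Pow(737, Rational(1, 2))), 7)) = Mul(Rational(-1, 5), Mul(Rational(21, 11), Pow(737, Rational(1, 2)))) = Mul(Rational(-21, 55), Pow(737, Rational(1, 2))) ≈ -10.366)
Pow(v, 2) = Pow(Mul(Rational(-21, 55), Pow(737, Rational(1, 2))), 2) = Rational(29547, 275)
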